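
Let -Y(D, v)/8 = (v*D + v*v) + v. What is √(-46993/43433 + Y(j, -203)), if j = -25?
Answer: I*√4114964643289/3341 ≈ 607.17*I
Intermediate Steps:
Y(D, v) = -8*v - 8*v² - 8*D*v (Y(D, v) = -8*((v*D + v*v) + v) = -8*((D*v + v²) + v) = -8*((v² + D*v) + v) = -8*(v + v² + D*v) = -8*v - 8*v² - 8*D*v)
√(-46993/43433 + Y(j, -203)) = √(-46993/43433 - 8*(-203)*(1 - 25 - 203)) = √(-46993*1/43433 - 8*(-203)*(-227)) = √(-46993/43433 - 368648) = √(-16011535577/43433) = I*√4114964643289/3341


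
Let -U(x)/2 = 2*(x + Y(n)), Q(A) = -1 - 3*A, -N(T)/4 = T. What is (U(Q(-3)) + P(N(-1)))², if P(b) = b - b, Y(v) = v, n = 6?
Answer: 3136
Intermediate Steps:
N(T) = -4*T
P(b) = 0
U(x) = -24 - 4*x (U(x) = -4*(x + 6) = -4*(6 + x) = -2*(12 + 2*x) = -24 - 4*x)
(U(Q(-3)) + P(N(-1)))² = ((-24 - 4*(-1 - 3*(-3))) + 0)² = ((-24 - 4*(-1 + 9)) + 0)² = ((-24 - 4*8) + 0)² = ((-24 - 32) + 0)² = (-56 + 0)² = (-56)² = 3136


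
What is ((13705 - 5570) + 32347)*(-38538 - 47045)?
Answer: -3464571006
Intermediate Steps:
((13705 - 5570) + 32347)*(-38538 - 47045) = (8135 + 32347)*(-85583) = 40482*(-85583) = -3464571006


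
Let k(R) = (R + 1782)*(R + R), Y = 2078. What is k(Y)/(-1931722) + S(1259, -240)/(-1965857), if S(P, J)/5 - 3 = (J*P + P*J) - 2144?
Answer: -12839511125955/1898744607877 ≈ -6.7621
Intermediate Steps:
k(R) = 2*R*(1782 + R) (k(R) = (1782 + R)*(2*R) = 2*R*(1782 + R))
S(P, J) = -10705 + 10*J*P (S(P, J) = 15 + 5*((J*P + P*J) - 2144) = 15 + 5*((J*P + J*P) - 2144) = 15 + 5*(2*J*P - 2144) = 15 + 5*(-2144 + 2*J*P) = 15 + (-10720 + 10*J*P) = -10705 + 10*J*P)
k(Y)/(-1931722) + S(1259, -240)/(-1965857) = (2*2078*(1782 + 2078))/(-1931722) + (-10705 + 10*(-240)*1259)/(-1965857) = (2*2078*3860)*(-1/1931722) + (-10705 - 3021600)*(-1/1965857) = 16042160*(-1/1931722) - 3032305*(-1/1965857) = -8021080/965861 + 3032305/1965857 = -12839511125955/1898744607877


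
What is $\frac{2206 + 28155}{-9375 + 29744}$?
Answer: $\frac{30361}{20369} \approx 1.4905$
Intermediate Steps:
$\frac{2206 + 28155}{-9375 + 29744} = \frac{30361}{20369}$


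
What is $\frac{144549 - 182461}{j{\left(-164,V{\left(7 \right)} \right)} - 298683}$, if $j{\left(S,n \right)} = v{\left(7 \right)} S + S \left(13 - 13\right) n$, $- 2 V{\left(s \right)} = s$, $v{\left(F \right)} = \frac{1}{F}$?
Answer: $\frac{265384}{2090945} \approx 0.12692$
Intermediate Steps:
$V{\left(s \right)} = - \frac{s}{2}$
$j{\left(S,n \right)} = \frac{S}{7}$ ($j{\left(S,n \right)} = \frac{S}{7} + S \left(13 - 13\right) n = \frac{S}{7} + S 0 n = \frac{S}{7} + 0 n = \frac{S}{7} + 0 = \frac{S}{7}$)
$\frac{144549 - 182461}{j{\left(-164,V{\left(7 \right)} \right)} - 298683} = \frac{144549 - 182461}{\frac{1}{7} \left(-164\right) - 298683} = - \frac{37912}{- \frac{164}{7} - 298683} = - \frac{37912}{- \frac{2090945}{7}} = \left(-37912\right) \left(- \frac{7}{2090945}\right) = \frac{265384}{2090945}$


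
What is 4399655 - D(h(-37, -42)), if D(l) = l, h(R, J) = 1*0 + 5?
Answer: 4399650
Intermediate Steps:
h(R, J) = 5 (h(R, J) = 0 + 5 = 5)
4399655 - D(h(-37, -42)) = 4399655 - 1*5 = 4399655 - 5 = 4399650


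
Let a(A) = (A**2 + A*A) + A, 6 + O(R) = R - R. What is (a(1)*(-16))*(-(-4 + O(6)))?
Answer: -480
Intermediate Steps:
O(R) = -6 (O(R) = -6 + (R - R) = -6 + 0 = -6)
a(A) = A + 2*A**2 (a(A) = (A**2 + A**2) + A = 2*A**2 + A = A + 2*A**2)
(a(1)*(-16))*(-(-4 + O(6))) = ((1*(1 + 2*1))*(-16))*(-(-4 - 6)) = ((1*(1 + 2))*(-16))*(-1*(-10)) = ((1*3)*(-16))*10 = (3*(-16))*10 = -48*10 = -480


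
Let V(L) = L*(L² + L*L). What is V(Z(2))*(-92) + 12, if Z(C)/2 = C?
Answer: -11764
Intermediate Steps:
Z(C) = 2*C
V(L) = 2*L³ (V(L) = L*(L² + L²) = L*(2*L²) = 2*L³)
V(Z(2))*(-92) + 12 = (2*(2*2)³)*(-92) + 12 = (2*4³)*(-92) + 12 = (2*64)*(-92) + 12 = 128*(-92) + 12 = -11776 + 12 = -11764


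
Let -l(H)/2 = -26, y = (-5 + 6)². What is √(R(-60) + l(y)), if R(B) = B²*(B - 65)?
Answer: 2*I*√112487 ≈ 670.78*I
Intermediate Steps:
R(B) = B²*(-65 + B)
y = 1 (y = 1² = 1)
l(H) = 52 (l(H) = -2*(-26) = 52)
√(R(-60) + l(y)) = √((-60)²*(-65 - 60) + 52) = √(3600*(-125) + 52) = √(-450000 + 52) = √(-449948) = 2*I*√112487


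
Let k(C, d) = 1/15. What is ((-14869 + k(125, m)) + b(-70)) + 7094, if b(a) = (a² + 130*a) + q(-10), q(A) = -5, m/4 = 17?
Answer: -179699/15 ≈ -11980.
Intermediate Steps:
m = 68 (m = 4*17 = 68)
k(C, d) = 1/15
b(a) = -5 + a² + 130*a (b(a) = (a² + 130*a) - 5 = -5 + a² + 130*a)
((-14869 + k(125, m)) + b(-70)) + 7094 = ((-14869 + 1/15) + (-5 + (-70)² + 130*(-70))) + 7094 = (-223034/15 + (-5 + 4900 - 9100)) + 7094 = (-223034/15 - 4205) + 7094 = -286109/15 + 7094 = -179699/15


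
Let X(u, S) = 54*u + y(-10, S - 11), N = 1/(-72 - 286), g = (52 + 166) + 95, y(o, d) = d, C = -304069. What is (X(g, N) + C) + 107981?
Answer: -64152527/358 ≈ -1.7920e+5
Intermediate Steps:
g = 313 (g = 218 + 95 = 313)
N = -1/358 (N = 1/(-358) = -1/358 ≈ -0.0027933)
X(u, S) = -11 + S + 54*u (X(u, S) = 54*u + (S - 11) = 54*u + (-11 + S) = -11 + S + 54*u)
(X(g, N) + C) + 107981 = ((-11 - 1/358 + 54*313) - 304069) + 107981 = ((-11 - 1/358 + 16902) - 304069) + 107981 = (6046977/358 - 304069) + 107981 = -102809725/358 + 107981 = -64152527/358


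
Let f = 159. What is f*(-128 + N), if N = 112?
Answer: -2544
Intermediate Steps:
f*(-128 + N) = 159*(-128 + 112) = 159*(-16) = -2544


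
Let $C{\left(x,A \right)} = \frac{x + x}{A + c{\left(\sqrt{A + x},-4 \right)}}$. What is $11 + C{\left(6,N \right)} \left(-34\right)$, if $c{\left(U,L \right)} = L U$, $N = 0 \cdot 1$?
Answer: $11 + 17 \sqrt{6} \approx 52.641$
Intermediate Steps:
$N = 0$
$C{\left(x,A \right)} = \frac{2 x}{A - 4 \sqrt{A + x}}$ ($C{\left(x,A \right)} = \frac{x + x}{A - 4 \sqrt{A + x}} = \frac{2 x}{A - 4 \sqrt{A + x}}$)
$11 + C{\left(6,N \right)} \left(-34\right) = 11 + 2 \cdot 6 \frac{1}{0 - 4 \sqrt{0 + 6}} \left(-34\right) = 11 + 2 \cdot 6 \frac{1}{0 - 4 \sqrt{6}} \left(-34\right) = 11 + 2 \cdot 6 \frac{1}{\left(-4\right) \sqrt{6}} \left(-34\right) = 11 + 2 \cdot 6 \left(- \frac{\sqrt{6}}{24}\right) \left(-34\right) = 11 + - \frac{\sqrt{6}}{2} \left(-34\right) = 11 + 17 \sqrt{6}$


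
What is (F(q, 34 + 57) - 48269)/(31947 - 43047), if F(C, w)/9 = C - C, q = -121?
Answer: 48269/11100 ≈ 4.3486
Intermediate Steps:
F(C, w) = 0 (F(C, w) = 9*(C - C) = 9*0 = 0)
(F(q, 34 + 57) - 48269)/(31947 - 43047) = (0 - 48269)/(31947 - 43047) = -48269/(-11100) = -48269*(-1/11100) = 48269/11100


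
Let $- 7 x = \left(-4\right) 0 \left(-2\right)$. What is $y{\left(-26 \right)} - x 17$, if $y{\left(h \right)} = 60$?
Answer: $60$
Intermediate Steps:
$x = 0$ ($x = - \frac{\left(-4\right) 0 \left(-2\right)}{7} = - \frac{0 \left(-2\right)}{7} = \left(- \frac{1}{7}\right) 0 = 0$)
$y{\left(-26 \right)} - x 17 = 60 - 0 \cdot 17 = 60 - 0 = 60 + 0 = 60$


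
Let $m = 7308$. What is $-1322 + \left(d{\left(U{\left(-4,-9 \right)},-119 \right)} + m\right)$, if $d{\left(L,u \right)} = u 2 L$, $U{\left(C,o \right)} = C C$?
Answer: $2178$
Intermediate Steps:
$U{\left(C,o \right)} = C^{2}$
$d{\left(L,u \right)} = 2 L u$ ($d{\left(L,u \right)} = 2 u L = 2 L u$)
$-1322 + \left(d{\left(U{\left(-4,-9 \right)},-119 \right)} + m\right) = -1322 + \left(2 \left(-4\right)^{2} \left(-119\right) + 7308\right) = -1322 + \left(2 \cdot 16 \left(-119\right) + 7308\right) = -1322 + \left(-3808 + 7308\right) = -1322 + 3500 = 2178$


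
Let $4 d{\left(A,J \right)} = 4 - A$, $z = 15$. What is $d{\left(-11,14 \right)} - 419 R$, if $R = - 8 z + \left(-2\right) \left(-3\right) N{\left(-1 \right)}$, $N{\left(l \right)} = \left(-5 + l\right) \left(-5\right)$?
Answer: $- \frac{100545}{4} \approx -25136.0$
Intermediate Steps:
$N{\left(l \right)} = 25 - 5 l$
$d{\left(A,J \right)} = 1 - \frac{A}{4}$ ($d{\left(A,J \right)} = \frac{4 - A}{4} = 1 - \frac{A}{4}$)
$R = 60$ ($R = \left(-8\right) 15 + \left(-2\right) \left(-3\right) \left(25 - -5\right) = -120 + 6 \left(25 + 5\right) = -120 + 6 \cdot 30 = -120 + 180 = 60$)
$d{\left(-11,14 \right)} - 419 R = \left(1 - - \frac{11}{4}\right) - 25140 = \left(1 + \frac{11}{4}\right) - 25140 = \frac{15}{4} - 25140 = - \frac{100545}{4}$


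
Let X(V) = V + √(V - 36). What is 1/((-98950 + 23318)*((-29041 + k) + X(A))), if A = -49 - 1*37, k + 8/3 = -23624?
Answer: 474783/1894320308003408 + 9*I*√122/1894320308003408 ≈ 2.5064e-10 + 5.2477e-14*I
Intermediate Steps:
k = -70880/3 (k = -8/3 - 23624 = -70880/3 ≈ -23627.)
A = -86 (A = -49 - 37 = -86)
X(V) = V + √(-36 + V)
1/((-98950 + 23318)*((-29041 + k) + X(A))) = 1/((-98950 + 23318)*((-29041 - 70880/3) + (-86 + √(-36 - 86)))) = 1/((-75632)*(-158003/3 + (-86 + √(-122)))) = -1/(75632*(-158003/3 + (-86 + I*√122))) = -1/(75632*(-158261/3 + I*√122))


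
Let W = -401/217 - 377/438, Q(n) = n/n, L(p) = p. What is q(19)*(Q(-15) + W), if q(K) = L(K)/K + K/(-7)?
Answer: 324802/110887 ≈ 2.9291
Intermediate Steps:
Q(n) = 1
q(K) = 1 - K/7 (q(K) = K/K + K/(-7) = 1 + K*(-⅐) = 1 - K/7)
W = -257447/95046 (W = -401*1/217 - 377*1/438 = -401/217 - 377/438 = -257447/95046 ≈ -2.7087)
q(19)*(Q(-15) + W) = (1 - ⅐*19)*(1 - 257447/95046) = (1 - 19/7)*(-162401/95046) = -12/7*(-162401/95046) = 324802/110887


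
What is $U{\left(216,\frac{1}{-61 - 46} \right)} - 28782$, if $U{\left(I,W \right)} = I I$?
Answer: $17874$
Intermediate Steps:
$U{\left(I,W \right)} = I^{2}$
$U{\left(216,\frac{1}{-61 - 46} \right)} - 28782 = 216^{2} - 28782 = 46656 - 28782 = 17874$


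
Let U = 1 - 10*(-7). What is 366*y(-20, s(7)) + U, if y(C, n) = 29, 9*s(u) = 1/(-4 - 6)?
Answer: 10685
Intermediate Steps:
s(u) = -1/90 (s(u) = 1/(9*(-4 - 6)) = (1/9)/(-10) = (1/9)*(-1/10) = -1/90)
U = 71 (U = 1 + 70 = 71)
366*y(-20, s(7)) + U = 366*29 + 71 = 10614 + 71 = 10685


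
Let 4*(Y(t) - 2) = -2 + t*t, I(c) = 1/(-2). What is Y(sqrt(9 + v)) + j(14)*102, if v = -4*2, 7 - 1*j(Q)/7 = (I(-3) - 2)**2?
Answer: 2149/4 ≈ 537.25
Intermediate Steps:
I(c) = -1/2 (I(c) = 1*(-1/2) = -1/2)
j(Q) = 21/4 (j(Q) = 49 - 7*(-1/2 - 2)**2 = 49 - 7*(-5/2)**2 = 49 - 7*25/4 = 49 - 175/4 = 21/4)
v = -8
Y(t) = 3/2 + t**2/4 (Y(t) = 2 + (-2 + t*t)/4 = 2 + (-2 + t**2)/4 = 2 + (-1/2 + t**2/4) = 3/2 + t**2/4)
Y(sqrt(9 + v)) + j(14)*102 = (3/2 + (sqrt(9 - 8))**2/4) + (21/4)*102 = (3/2 + (sqrt(1))**2/4) + 1071/2 = (3/2 + (1/4)*1**2) + 1071/2 = (3/2 + (1/4)*1) + 1071/2 = (3/2 + 1/4) + 1071/2 = 7/4 + 1071/2 = 2149/4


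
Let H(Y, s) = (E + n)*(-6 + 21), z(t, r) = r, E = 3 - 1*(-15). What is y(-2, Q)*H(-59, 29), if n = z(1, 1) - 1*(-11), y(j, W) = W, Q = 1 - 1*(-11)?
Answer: 5400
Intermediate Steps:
E = 18 (E = 3 + 15 = 18)
Q = 12 (Q = 1 + 11 = 12)
n = 12 (n = 1 - 1*(-11) = 1 + 11 = 12)
H(Y, s) = 450 (H(Y, s) = (18 + 12)*(-6 + 21) = 30*15 = 450)
y(-2, Q)*H(-59, 29) = 12*450 = 5400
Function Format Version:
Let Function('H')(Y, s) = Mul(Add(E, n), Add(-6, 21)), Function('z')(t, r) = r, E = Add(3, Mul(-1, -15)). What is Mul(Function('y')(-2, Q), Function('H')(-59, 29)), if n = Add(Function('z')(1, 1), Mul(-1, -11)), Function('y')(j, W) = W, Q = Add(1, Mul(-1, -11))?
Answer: 5400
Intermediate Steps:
E = 18 (E = Add(3, 15) = 18)
Q = 12 (Q = Add(1, 11) = 12)
n = 12 (n = Add(1, Mul(-1, -11)) = Add(1, 11) = 12)
Function('H')(Y, s) = 450 (Function('H')(Y, s) = Mul(Add(18, 12), Add(-6, 21)) = Mul(30, 15) = 450)
Mul(Function('y')(-2, Q), Function('H')(-59, 29)) = Mul(12, 450) = 5400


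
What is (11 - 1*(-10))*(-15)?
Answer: -315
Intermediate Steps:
(11 - 1*(-10))*(-15) = (11 + 10)*(-15) = 21*(-15) = -315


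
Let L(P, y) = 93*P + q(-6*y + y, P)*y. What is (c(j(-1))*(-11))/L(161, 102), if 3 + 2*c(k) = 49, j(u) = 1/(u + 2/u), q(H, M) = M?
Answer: -11/1365 ≈ -0.0080586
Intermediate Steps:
L(P, y) = 93*P + P*y
c(k) = 23 (c(k) = -3/2 + (½)*49 = -3/2 + 49/2 = 23)
(c(j(-1))*(-11))/L(161, 102) = (23*(-11))/((161*(93 + 102))) = -253/(161*195) = -253/31395 = -253*1/31395 = -11/1365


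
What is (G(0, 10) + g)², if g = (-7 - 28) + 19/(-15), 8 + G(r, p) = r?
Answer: 440896/225 ≈ 1959.5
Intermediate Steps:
G(r, p) = -8 + r
g = -544/15 (g = -35 + 19*(-1/15) = -35 - 19/15 = -544/15 ≈ -36.267)
(G(0, 10) + g)² = ((-8 + 0) - 544/15)² = (-8 - 544/15)² = (-664/15)² = 440896/225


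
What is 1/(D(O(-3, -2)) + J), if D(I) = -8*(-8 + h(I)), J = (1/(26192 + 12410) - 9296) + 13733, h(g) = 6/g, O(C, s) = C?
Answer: 38602/174365235 ≈ 0.00022139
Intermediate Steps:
J = 171277075/38602 (J = (1/38602 - 9296) + 13733 = -358844191/38602 + 13733 = 171277075/38602 ≈ 4437.0)
D(I) = 64 - 48/I (D(I) = -8*(-8 + 6/I) = 64 - 48/I)
1/(D(O(-3, -2)) + J) = 1/((64 - 48/(-3)) + 171277075/38602) = 1/((64 - 48*(-⅓)) + 171277075/38602) = 1/((64 + 16) + 171277075/38602) = 1/(80 + 171277075/38602) = 1/(174365235/38602) = 38602/174365235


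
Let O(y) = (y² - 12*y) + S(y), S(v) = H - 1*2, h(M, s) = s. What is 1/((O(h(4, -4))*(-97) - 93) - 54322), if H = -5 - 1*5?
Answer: -1/59459 ≈ -1.6818e-5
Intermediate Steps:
H = -10 (H = -5 - 5 = -10)
S(v) = -12 (S(v) = -10 - 1*2 = -10 - 2 = -12)
O(y) = -12 + y² - 12*y (O(y) = (y² - 12*y) - 12 = -12 + y² - 12*y)
1/((O(h(4, -4))*(-97) - 93) - 54322) = 1/(((-12 + (-4)² - 12*(-4))*(-97) - 93) - 54322) = 1/(((-12 + 16 + 48)*(-97) - 93) - 54322) = 1/((52*(-97) - 93) - 54322) = 1/((-5044 - 93) - 54322) = 1/(-5137 - 54322) = 1/(-59459) = -1/59459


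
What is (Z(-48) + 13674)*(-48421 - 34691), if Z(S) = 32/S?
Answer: -1136418080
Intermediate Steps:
(Z(-48) + 13674)*(-48421 - 34691) = (32/(-48) + 13674)*(-48421 - 34691) = (32*(-1/48) + 13674)*(-83112) = (-⅔ + 13674)*(-83112) = (41020/3)*(-83112) = -1136418080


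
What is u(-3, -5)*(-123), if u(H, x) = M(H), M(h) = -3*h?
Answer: -1107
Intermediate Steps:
u(H, x) = -3*H
u(-3, -5)*(-123) = -3*(-3)*(-123) = 9*(-123) = -1107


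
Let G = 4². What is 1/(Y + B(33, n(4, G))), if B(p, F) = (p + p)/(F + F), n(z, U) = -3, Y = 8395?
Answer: 1/8384 ≈ 0.00011927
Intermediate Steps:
G = 16
B(p, F) = p/F (B(p, F) = (2*p)/((2*F)) = (2*p)*(1/(2*F)) = p/F)
1/(Y + B(33, n(4, G))) = 1/(8395 + 33/(-3)) = 1/(8395 + 33*(-⅓)) = 1/(8395 - 11) = 1/8384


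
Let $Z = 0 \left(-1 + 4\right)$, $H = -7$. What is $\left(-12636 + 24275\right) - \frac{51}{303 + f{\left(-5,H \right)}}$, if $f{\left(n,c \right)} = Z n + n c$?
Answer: $\frac{3933931}{338} \approx 11639.0$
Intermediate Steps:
$Z = 0$ ($Z = 0 \cdot 3 = 0$)
$f{\left(n,c \right)} = c n$ ($f{\left(n,c \right)} = 0 n + n c = 0 + c n = c n$)
$\left(-12636 + 24275\right) - \frac{51}{303 + f{\left(-5,H \right)}} = \left(-12636 + 24275\right) - \frac{51}{303 - -35} = 11639 - \frac{51}{303 + 35} = 11639 - \frac{51}{338} = \frac{3933931}{338}$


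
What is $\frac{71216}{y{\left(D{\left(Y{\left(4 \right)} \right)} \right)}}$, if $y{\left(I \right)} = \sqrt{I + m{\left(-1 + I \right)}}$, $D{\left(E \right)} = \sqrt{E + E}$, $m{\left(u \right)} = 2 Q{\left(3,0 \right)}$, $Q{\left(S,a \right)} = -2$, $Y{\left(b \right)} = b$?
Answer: $- \frac{35608 i \sqrt{2}}{\sqrt{2 - \sqrt{2}}} \approx - 65795.0 i$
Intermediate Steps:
$m{\left(u \right)} = -4$ ($m{\left(u \right)} = 2 \left(-2\right) = -4$)
$D{\left(E \right)} = \sqrt{2} \sqrt{E}$ ($D{\left(E \right)} = \sqrt{2 E} = \sqrt{2} \sqrt{E}$)
$y{\left(I \right)} = \sqrt{-4 + I}$ ($y{\left(I \right)} = \sqrt{I - 4} = \sqrt{-4 + I}$)
$\frac{71216}{y{\left(D{\left(Y{\left(4 \right)} \right)} \right)}} = \frac{71216}{\sqrt{-4 + \sqrt{2} \sqrt{4}}} = \frac{71216}{\sqrt{-4 + \sqrt{2} \cdot 2}} = \frac{71216}{\sqrt{-4 + 2 \sqrt{2}}}$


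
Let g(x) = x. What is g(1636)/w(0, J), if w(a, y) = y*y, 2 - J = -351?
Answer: 1636/124609 ≈ 0.013129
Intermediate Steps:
J = 353 (J = 2 - 1*(-351) = 2 + 351 = 353)
w(a, y) = y**2
g(1636)/w(0, J) = 1636/(353**2) = 1636/124609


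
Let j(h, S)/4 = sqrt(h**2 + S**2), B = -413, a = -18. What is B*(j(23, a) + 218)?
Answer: -90034 - 1652*sqrt(853) ≈ -1.3828e+5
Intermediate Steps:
j(h, S) = 4*sqrt(S**2 + h**2) (j(h, S) = 4*sqrt(h**2 + S**2) = 4*sqrt(S**2 + h**2))
B*(j(23, a) + 218) = -413*(4*sqrt((-18)**2 + 23**2) + 218) = -413*(4*sqrt(324 + 529) + 218) = -413*(4*sqrt(853) + 218) = -413*(218 + 4*sqrt(853)) = -90034 - 1652*sqrt(853)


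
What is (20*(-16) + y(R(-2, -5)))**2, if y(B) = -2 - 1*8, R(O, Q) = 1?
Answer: 108900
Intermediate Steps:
y(B) = -10 (y(B) = -2 - 8 = -10)
(20*(-16) + y(R(-2, -5)))**2 = (20*(-16) - 10)**2 = (-320 - 10)**2 = (-330)**2 = 108900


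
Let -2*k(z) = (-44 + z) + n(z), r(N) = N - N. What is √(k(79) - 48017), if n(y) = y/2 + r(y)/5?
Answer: I*√192217/2 ≈ 219.21*I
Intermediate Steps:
r(N) = 0
n(y) = y/2 (n(y) = y/2 + 0/5 = y*(½) + 0*(⅕) = y/2 + 0 = y/2)
k(z) = 22 - 3*z/4 (k(z) = -((-44 + z) + z/2)/2 = -(-44 + 3*z/2)/2 = 22 - 3*z/4)
√(k(79) - 48017) = √((22 - ¾*79) - 48017) = √((22 - 237/4) - 48017) = √(-149/4 - 48017) = √(-192217/4) = I*√192217/2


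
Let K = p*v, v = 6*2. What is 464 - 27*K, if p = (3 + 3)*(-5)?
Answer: 10184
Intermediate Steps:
p = -30 (p = 6*(-5) = -30)
v = 12
K = -360 (K = -30*12 = -360)
464 - 27*K = 464 - 27*(-360) = 464 + 9720 = 10184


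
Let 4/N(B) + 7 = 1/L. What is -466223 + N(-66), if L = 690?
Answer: -2251393627/4829 ≈ -4.6622e+5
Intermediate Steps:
N(B) = -2760/4829 (N(B) = 4/(-7 + 1/690) = 4/(-4829/690) = 4*(-690/4829) = -2760/4829)
-466223 + N(-66) = -466223 - 2760/4829 = -2251393627/4829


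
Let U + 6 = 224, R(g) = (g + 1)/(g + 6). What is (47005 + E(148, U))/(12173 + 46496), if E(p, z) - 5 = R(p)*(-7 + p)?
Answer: 7260549/9035026 ≈ 0.80360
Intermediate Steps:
R(g) = (1 + g)/(6 + g)
U = 218 (U = -6 + 224 = 218)
E(p, z) = 5 + (1 + p)*(-7 + p)/(6 + p) (E(p, z) = 5 + ((1 + p)/(6 + p))*(-7 + p) = 5 + (1 + p)*(-7 + p)/(6 + p))
(47005 + E(148, U))/(12173 + 46496) = (47005 + (23 + 148² - 1*148)/(6 + 148))/(12173 + 46496) = (47005 + (23 + 21904 - 148)/154)/58669 = (47005 + (1/154)*21779)*(1/58669) = (47005 + 21779/154)*(1/58669) = (7260549/154)*(1/58669) = 7260549/9035026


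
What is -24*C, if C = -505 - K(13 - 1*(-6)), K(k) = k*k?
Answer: 20784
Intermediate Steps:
K(k) = k²
C = -866 (C = -505 - (13 - 1*(-6))² = -505 - (13 + 6)² = -505 - 1*19² = -505 - 1*361 = -505 - 361 = -866)
-24*C = -24*(-866) = 20784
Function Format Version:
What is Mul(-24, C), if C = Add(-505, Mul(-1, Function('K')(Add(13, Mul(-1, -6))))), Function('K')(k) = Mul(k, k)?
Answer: 20784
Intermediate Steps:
Function('K')(k) = Pow(k, 2)
C = -866 (C = Add(-505, Mul(-1, Pow(Add(13, Mul(-1, -6)), 2))) = Add(-505, Mul(-1, Pow(Add(13, 6), 2))) = Add(-505, Mul(-1, Pow(19, 2))) = Add(-505, Mul(-1, 361)) = Add(-505, -361) = -866)
Mul(-24, C) = Mul(-24, -866) = 20784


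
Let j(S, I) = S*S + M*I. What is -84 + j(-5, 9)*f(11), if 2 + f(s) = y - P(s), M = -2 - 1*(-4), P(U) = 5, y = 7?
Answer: -84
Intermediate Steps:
M = 2 (M = -2 + 4 = 2)
f(s) = 0 (f(s) = -2 + (7 - 1*5) = -2 + (7 - 5) = -2 + 2 = 0)
j(S, I) = S² + 2*I (j(S, I) = S*S + 2*I = S² + 2*I)
-84 + j(-5, 9)*f(11) = -84 + ((-5)² + 2*9)*0 = -84 + (25 + 18)*0 = -84 + 43*0 = -84 + 0 = -84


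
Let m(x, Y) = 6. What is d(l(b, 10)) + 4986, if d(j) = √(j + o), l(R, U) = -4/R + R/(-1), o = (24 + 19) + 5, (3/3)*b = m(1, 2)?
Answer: 4986 + 2*√93/3 ≈ 4992.4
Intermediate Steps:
b = 6
o = 48 (o = 43 + 5 = 48)
l(R, U) = -R - 4/R (l(R, U) = -4/R + R*(-1) = -4/R - R = -R - 4/R)
d(j) = √(48 + j) (d(j) = √(j + 48) = √(48 + j))
d(l(b, 10)) + 4986 = √(48 + (-1*6 - 4/6)) + 4986 = √(48 + (-6 - 4*⅙)) + 4986 = √(48 + (-6 - ⅔)) + 4986 = √(48 - 20/3) + 4986 = √(124/3) + 4986 = 2*√93/3 + 4986 = 4986 + 2*√93/3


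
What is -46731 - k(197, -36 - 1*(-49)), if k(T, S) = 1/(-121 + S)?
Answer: -5046947/108 ≈ -46731.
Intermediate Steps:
-46731 - k(197, -36 - 1*(-49)) = -46731 - 1/(-121 + (-36 - 1*(-49))) = -46731 - 1/(-121 + (-36 + 49)) = -46731 - 1/(-121 + 13) = -46731 - 1/(-108) = -46731 - 1*(-1/108) = -46731 + 1/108 = -5046947/108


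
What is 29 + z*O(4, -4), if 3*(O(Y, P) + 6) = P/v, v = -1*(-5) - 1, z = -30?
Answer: 219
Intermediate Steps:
v = 4 (v = 5 - 1 = 4)
O(Y, P) = -6 + P/12 (O(Y, P) = -6 + (P/4)/3 = -6 + P/12)
29 + z*O(4, -4) = 29 - 30*(-6 + (1/12)*(-4)) = 29 - 30*(-6 - ⅓) = 29 - 30*(-19/3) = 29 + 190 = 219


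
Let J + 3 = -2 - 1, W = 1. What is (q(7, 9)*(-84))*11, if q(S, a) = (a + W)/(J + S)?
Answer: -9240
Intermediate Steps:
J = -6 (J = -3 + (-2 - 1) = -3 - 3 = -6)
q(S, a) = (1 + a)/(-6 + S) (q(S, a) = (a + 1)/(-6 + S) = (1 + a)/(-6 + S))
(q(7, 9)*(-84))*11 = (((1 + 9)/(-6 + 7))*(-84))*11 = ((10/1)*(-84))*11 = ((1*10)*(-84))*11 = (10*(-84))*11 = -840*11 = -9240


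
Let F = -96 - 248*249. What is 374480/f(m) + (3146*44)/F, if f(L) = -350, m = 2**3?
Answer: -290116093/270585 ≈ -1072.2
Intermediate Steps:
m = 8
F = -61848 (F = -96 - 61752 = -61848)
374480/f(m) + (3146*44)/F = 374480/(-350) + (3146*44)/(-61848) = 374480*(-1/350) + 138424*(-1/61848) = -37448/35 - 17303/7731 = -290116093/270585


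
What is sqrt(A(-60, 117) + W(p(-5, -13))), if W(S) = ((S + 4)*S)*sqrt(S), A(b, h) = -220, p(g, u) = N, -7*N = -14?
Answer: 2*sqrt(-55 + 3*sqrt(2)) ≈ 14.249*I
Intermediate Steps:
N = 2 (N = -1/7*(-14) = 2)
p(g, u) = 2
W(S) = S**(3/2)*(4 + S) (W(S) = ((4 + S)*S)*sqrt(S) = (S*(4 + S))*sqrt(S) = S**(3/2)*(4 + S))
sqrt(A(-60, 117) + W(p(-5, -13))) = sqrt(-220 + 2**(3/2)*(4 + 2)) = sqrt(-220 + (2*sqrt(2))*6) = sqrt(-220 + 12*sqrt(2))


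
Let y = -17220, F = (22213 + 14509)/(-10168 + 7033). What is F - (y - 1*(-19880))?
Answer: -8375822/3135 ≈ -2671.7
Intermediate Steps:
F = -36722/3135 (F = 36722/(-3135) = 36722*(-1/3135) = -36722/3135 ≈ -11.714)
F - (y - 1*(-19880)) = -36722/3135 - (-17220 - 1*(-19880)) = -36722/3135 - (-17220 + 19880) = -36722/3135 - 1*2660 = -36722/3135 - 2660 = -8375822/3135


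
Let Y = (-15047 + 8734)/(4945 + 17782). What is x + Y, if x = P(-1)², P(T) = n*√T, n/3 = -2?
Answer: -824485/22727 ≈ -36.278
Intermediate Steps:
n = -6 (n = 3*(-2) = -6)
Y = -6313/22727 ≈ -0.27778
P(T) = -6*√T
x = -36 (x = (-6*I)² = -36)
x + Y = -36 - 6313/22727 = -824485/22727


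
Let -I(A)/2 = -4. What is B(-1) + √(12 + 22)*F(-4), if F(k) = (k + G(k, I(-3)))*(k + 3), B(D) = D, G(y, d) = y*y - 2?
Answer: -1 - 10*√34 ≈ -59.310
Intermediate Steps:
I(A) = 8 (I(A) = -2*(-4) = 8)
G(y, d) = -2 + y² (G(y, d) = y² - 2 = -2 + y²)
F(k) = (3 + k)*(-2 + k + k²) (F(k) = (k + (-2 + k²))*(k + 3) = (-2 + k + k²)*(3 + k) = (3 + k)*(-2 + k + k²))
B(-1) + √(12 + 22)*F(-4) = -1 + √(12 + 22)*(-6 - 4 + (-4)³ + 4*(-4)²) = -1 + √34*(-6 - 4 - 64 + 4*16) = -1 + √34*(-6 - 4 - 64 + 64) = -1 + √34*(-10) = -1 - 10*√34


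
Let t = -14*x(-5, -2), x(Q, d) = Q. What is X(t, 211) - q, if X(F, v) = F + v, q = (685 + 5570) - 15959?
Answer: 9985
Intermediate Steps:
q = -9704 (q = 6255 - 15959 = -9704)
t = 70 (t = -14*(-5) = 70)
X(t, 211) - q = (70 + 211) - 1*(-9704) = 281 + 9704 = 9985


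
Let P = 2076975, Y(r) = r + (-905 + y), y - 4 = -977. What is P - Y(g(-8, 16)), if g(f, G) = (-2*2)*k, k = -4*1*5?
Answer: 2078773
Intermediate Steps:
y = -973 (y = 4 - 977 = -973)
k = -20 (k = -4*5 = -20)
g(f, G) = 80 (g(f, G) = -2*2*(-20) = -4*(-20) = 80)
Y(r) = -1878 + r (Y(r) = r + (-905 - 973) = r - 1878 = -1878 + r)
P - Y(g(-8, 16)) = 2076975 - (-1878 + 80) = 2076975 - 1*(-1798) = 2076975 + 1798 = 2078773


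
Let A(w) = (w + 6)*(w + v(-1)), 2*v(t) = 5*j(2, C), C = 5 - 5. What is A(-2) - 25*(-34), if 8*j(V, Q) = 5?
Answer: 3393/4 ≈ 848.25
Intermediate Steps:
C = 0
j(V, Q) = 5/8 (j(V, Q) = (1/8)*5 = 5/8)
v(t) = 25/16 (v(t) = (5*(5/8))/2 = (1/2)*(25/8) = 25/16)
A(w) = (6 + w)*(25/16 + w) (A(w) = (w + 6)*(w + 25/16) = (6 + w)*(25/16 + w))
A(-2) - 25*(-34) = (75/8 + (-2)**2 + (121/16)*(-2)) - 25*(-34) = (75/8 + 4 - 121/8) + 850 = -7/4 + 850 = 3393/4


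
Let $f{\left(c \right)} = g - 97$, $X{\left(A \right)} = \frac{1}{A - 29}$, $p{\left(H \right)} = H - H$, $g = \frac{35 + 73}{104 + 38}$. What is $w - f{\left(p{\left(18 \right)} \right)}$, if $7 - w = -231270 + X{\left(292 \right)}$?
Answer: $\frac{4320432429}{18673} \approx 2.3137 \cdot 10^{5}$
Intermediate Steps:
$g = \frac{54}{71}$ ($g = \frac{108}{142} = 108 \cdot \frac{1}{142} = \frac{54}{71} \approx 0.76056$)
$p{\left(H \right)} = 0$
$X{\left(A \right)} = \frac{1}{-29 + A}$
$f{\left(c \right)} = - \frac{6833}{71}$ ($f{\left(c \right)} = \frac{54}{71} - 97 = - \frac{6833}{71}$)
$w = \frac{60825850}{263}$ ($w = 7 - \left(-231270 + \frac{1}{-29 + 292}\right) = 7 - \left(-231270 + \frac{1}{263}\right) = 7 - - \frac{60824009}{263} = 7 + \frac{60824009}{263} = \frac{60825850}{263} \approx 2.3128 \cdot 10^{5}$)
$w - f{\left(p{\left(18 \right)} \right)} = \frac{60825850}{263} - - \frac{6833}{71} = \frac{60825850}{263} + \frac{6833}{71} = \frac{4320432429}{18673}$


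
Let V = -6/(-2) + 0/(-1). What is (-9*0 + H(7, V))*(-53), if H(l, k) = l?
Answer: -371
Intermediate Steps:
V = 3 (V = -6*(-½) + 0*(-1) = 3 + 0 = 3)
(-9*0 + H(7, V))*(-53) = (-9*0 + 7)*(-53) = (0 + 7)*(-53) = 7*(-53) = -371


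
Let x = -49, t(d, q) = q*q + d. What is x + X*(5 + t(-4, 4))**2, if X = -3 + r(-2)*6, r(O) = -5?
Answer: -9586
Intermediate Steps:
t(d, q) = d + q**2 (t(d, q) = q**2 + d = d + q**2)
X = -33 (X = -3 - 5*6 = -3 - 30 = -33)
x + X*(5 + t(-4, 4))**2 = -49 - 33*(5 + (-4 + 4**2))**2 = -49 - 33*(5 + (-4 + 16))**2 = -49 - 33*(5 + 12)**2 = -49 - 33*17**2 = -49 - 33*289 = -49 - 9537 = -9586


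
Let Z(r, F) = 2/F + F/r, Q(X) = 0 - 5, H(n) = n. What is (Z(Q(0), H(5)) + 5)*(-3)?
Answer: -66/5 ≈ -13.200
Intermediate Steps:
Q(X) = -5
(Z(Q(0), H(5)) + 5)*(-3) = ((2/5 + 5/(-5)) + 5)*(-3) = ((2*(1/5) + 5*(-1/5)) + 5)*(-3) = ((2/5 - 1) + 5)*(-3) = (-3/5 + 5)*(-3) = (22/5)*(-3) = -66/5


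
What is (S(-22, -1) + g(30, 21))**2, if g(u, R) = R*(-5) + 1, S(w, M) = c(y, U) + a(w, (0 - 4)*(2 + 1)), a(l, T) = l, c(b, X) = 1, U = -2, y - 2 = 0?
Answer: 15625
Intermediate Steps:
y = 2 (y = 2 + 0 = 2)
S(w, M) = 1 + w
g(u, R) = 1 - 5*R (g(u, R) = -5*R + 1 = 1 - 5*R)
(S(-22, -1) + g(30, 21))**2 = ((1 - 22) + (1 - 5*21))**2 = (-21 + (1 - 105))**2 = (-21 - 104)**2 = (-125)**2 = 15625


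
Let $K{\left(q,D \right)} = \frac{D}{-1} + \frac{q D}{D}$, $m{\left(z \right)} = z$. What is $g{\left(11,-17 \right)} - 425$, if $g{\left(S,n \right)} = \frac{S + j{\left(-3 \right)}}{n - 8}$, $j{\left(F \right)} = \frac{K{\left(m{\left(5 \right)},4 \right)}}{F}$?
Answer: $- \frac{31907}{75} \approx -425.43$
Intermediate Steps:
$K{\left(q,D \right)} = q - D$ ($K{\left(q,D \right)} = D \left(-1\right) + \frac{D q}{D} = - D + q = q - D$)
$j{\left(F \right)} = \frac{1}{F}$ ($j{\left(F \right)} = \frac{5 - 4}{F} = 1 \frac{1}{F} = \frac{1}{F}$)
$g{\left(S,n \right)} = \frac{- \frac{1}{3} + S}{-8 + n}$ ($g{\left(S,n \right)} = \frac{S + \frac{1}{-3}}{n - 8} = \frac{S - \frac{1}{3}}{-8 + n} = \frac{- \frac{1}{3} + S}{-8 + n}$)
$g{\left(11,-17 \right)} - 425 = \frac{- \frac{1}{3} + 11}{-8 - 17} - 425 = \frac{1}{-25} \cdot \frac{32}{3} - 425 = \left(- \frac{1}{25}\right) \frac{32}{3} - 425 = - \frac{32}{75} - 425 = - \frac{31907}{75}$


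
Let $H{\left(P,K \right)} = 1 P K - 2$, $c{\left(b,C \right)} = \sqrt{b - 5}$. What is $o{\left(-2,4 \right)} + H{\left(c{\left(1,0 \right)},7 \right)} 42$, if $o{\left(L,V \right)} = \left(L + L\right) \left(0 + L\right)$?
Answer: $-76 + 588 i \approx -76.0 + 588.0 i$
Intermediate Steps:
$c{\left(b,C \right)} = \sqrt{-5 + b}$
$H{\left(P,K \right)} = -2 + K P$ ($H{\left(P,K \right)} = P K - 2 = K P - 2 = -2 + K P$)
$o{\left(L,V \right)} = 2 L^{2}$ ($o{\left(L,V \right)} = 2 L L = 2 L^{2}$)
$o{\left(-2,4 \right)} + H{\left(c{\left(1,0 \right)},7 \right)} 42 = 2 \left(-2\right)^{2} + \left(-2 + 7 \sqrt{-5 + 1}\right) 42 = 2 \cdot 4 + \left(-2 + 7 \sqrt{-4}\right) 42 = 8 + \left(-2 + 7 \cdot 2 i\right) 42 = 8 + \left(-2 + 14 i\right) 42 = 8 - \left(84 - 588 i\right) = -76 + 588 i$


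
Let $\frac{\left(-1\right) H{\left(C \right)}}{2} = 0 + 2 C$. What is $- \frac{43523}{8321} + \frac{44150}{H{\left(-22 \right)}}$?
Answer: $\frac{181771063}{366124} \approx 496.47$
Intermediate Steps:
$H{\left(C \right)} = - 4 C$ ($H{\left(C \right)} = - 2 \left(0 + 2 C\right) = - 2 \cdot 2 C = - 4 C$)
$- \frac{43523}{8321} + \frac{44150}{H{\left(-22 \right)}} = - \frac{43523}{8321} + \frac{44150}{\left(-4\right) \left(-22\right)} = \left(-43523\right) \frac{1}{8321} + \frac{44150}{88} = - \frac{43523}{8321} + 44150 \cdot \frac{1}{88} = - \frac{43523}{8321} + \frac{22075}{44} = \frac{181771063}{366124}$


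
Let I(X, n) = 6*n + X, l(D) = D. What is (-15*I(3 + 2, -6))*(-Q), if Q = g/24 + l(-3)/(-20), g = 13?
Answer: -2573/8 ≈ -321.63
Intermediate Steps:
I(X, n) = X + 6*n
Q = 83/120 (Q = 13/24 - 3/(-20) = 13*(1/24) - 3*(-1/20) = 13/24 + 3/20 = 83/120 ≈ 0.69167)
(-15*I(3 + 2, -6))*(-Q) = (-15*((3 + 2) + 6*(-6)))*(-1*83/120) = -15*(5 - 36)*(-83/120) = -15*(-31)*(-83/120) = 465*(-83/120) = -2573/8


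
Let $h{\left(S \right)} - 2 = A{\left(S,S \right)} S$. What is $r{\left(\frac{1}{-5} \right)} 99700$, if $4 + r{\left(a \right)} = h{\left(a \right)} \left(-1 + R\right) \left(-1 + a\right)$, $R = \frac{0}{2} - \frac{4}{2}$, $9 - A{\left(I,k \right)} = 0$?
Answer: $-327016$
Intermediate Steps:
$A{\left(I,k \right)} = 9$ ($A{\left(I,k \right)} = 9 - 0 = 9 + 0 = 9$)
$h{\left(S \right)} = 2 + 9 S$
$R = -2$ ($R = 0 \cdot \frac{1}{2} - 2 = 0 - 2 = -2$)
$r{\left(a \right)} = -4 + \left(-1 + a\right) \left(-6 - 27 a\right)$ ($r{\left(a \right)} = -4 + \left(2 + 9 a\right) \left(-1 - 2\right) \left(-1 + a\right) = -4 + \left(2 + 9 a\right) \left(-3\right) \left(-1 + a\right) = -4 + \left(-6 - 27 a\right) \left(-1 + a\right) = -4 + \left(-1 + a\right) \left(-6 - 27 a\right)$)
$r{\left(\frac{1}{-5} \right)} 99700 = \left(2 - 27 \left(\frac{1}{-5}\right)^{2} + \frac{21}{-5}\right) 99700 = \left(2 - 27 \left(- \frac{1}{5}\right)^{2} + 21 \left(- \frac{1}{5}\right)\right) 99700 = \left(2 - \frac{27}{25} - \frac{21}{5}\right) 99700 = \left(- \frac{82}{25}\right) 99700 = -327016$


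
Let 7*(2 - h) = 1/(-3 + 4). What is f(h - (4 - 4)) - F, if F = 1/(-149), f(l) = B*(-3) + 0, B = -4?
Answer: 1789/149 ≈ 12.007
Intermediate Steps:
h = 13/7 (h = 2 - 1/(7*(-3 + 4)) = 2 - ⅐/1 = 2 - ⅐*1 = 2 - ⅐ = 13/7 ≈ 1.8571)
f(l) = 12 (f(l) = -4*(-3) + 0 = 12 + 0 = 12)
F = -1/149 ≈ -0.0067114
f(h - (4 - 4)) - F = 12 - 1*(-1/149) = 12 + 1/149 = 1789/149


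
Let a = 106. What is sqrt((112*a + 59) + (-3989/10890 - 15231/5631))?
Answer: sqrt(4576373530257190)/619410 ≈ 109.22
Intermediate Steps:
sqrt((112*a + 59) + (-3989/10890 - 15231/5631)) = sqrt((112*106 + 59) + (-3989/10890 - 15231/5631)) = sqrt((11872 + 59) + (-3989*1/10890 - 15231*1/5631)) = sqrt(11931 + (-3989/10890 - 5077/1877)) = sqrt(11931 - 62775883/20440530) = sqrt(243813187547/20440530) = sqrt(4576373530257190)/619410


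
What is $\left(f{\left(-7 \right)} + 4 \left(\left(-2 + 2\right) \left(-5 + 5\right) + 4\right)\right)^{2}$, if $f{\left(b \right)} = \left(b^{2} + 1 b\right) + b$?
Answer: $2601$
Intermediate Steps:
$f{\left(b \right)} = b^{2} + 2 b$ ($f{\left(b \right)} = \left(b^{2} + b\right) + b = \left(b + b^{2}\right) + b = b^{2} + 2 b$)
$\left(f{\left(-7 \right)} + 4 \left(\left(-2 + 2\right) \left(-5 + 5\right) + 4\right)\right)^{2} = \left(- 7 \left(2 - 7\right) + 4 \left(\left(-2 + 2\right) \left(-5 + 5\right) + 4\right)\right)^{2} = \left(\left(-7\right) \left(-5\right) + 4 \left(0 \cdot 0 + 4\right)\right)^{2} = \left(35 + 4 \left(0 + 4\right)\right)^{2} = \left(35 + 4 \cdot 4\right)^{2} = \left(35 + 16\right)^{2} = 51^{2} = 2601$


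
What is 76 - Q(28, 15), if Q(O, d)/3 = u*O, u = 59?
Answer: -4880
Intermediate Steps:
Q(O, d) = 177*O (Q(O, d) = 3*(59*O) = 177*O)
76 - Q(28, 15) = 76 - 177*28 = 76 - 1*4956 = 76 - 4956 = -4880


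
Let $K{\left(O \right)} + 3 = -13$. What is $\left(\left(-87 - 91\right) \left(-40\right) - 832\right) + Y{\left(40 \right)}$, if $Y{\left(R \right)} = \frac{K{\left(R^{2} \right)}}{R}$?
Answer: $\frac{31438}{5} \approx 6287.6$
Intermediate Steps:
$K{\left(O \right)} = -16$ ($K{\left(O \right)} = -3 - 13 = -16$)
$Y{\left(R \right)} = - \frac{16}{R}$
$\left(\left(-87 - 91\right) \left(-40\right) - 832\right) + Y{\left(40 \right)} = \left(\left(-87 - 91\right) \left(-40\right) - 832\right) - \frac{16}{40} = \left(\left(-178\right) \left(-40\right) - 832\right) - \frac{2}{5} = \left(7120 - 832\right) - \frac{2}{5} = 6288 - \frac{2}{5} = \frac{31438}{5}$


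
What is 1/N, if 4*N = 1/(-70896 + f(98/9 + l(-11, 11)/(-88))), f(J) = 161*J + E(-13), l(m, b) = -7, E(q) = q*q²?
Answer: -56491049/198 ≈ -2.8531e+5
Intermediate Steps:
E(q) = q³
f(J) = -2197 + 161*J (f(J) = 161*J + (-13)³ = 161*J - 2197 = -2197 + 161*J)
N = -198/56491049 (N = 1/(4*(-70896 + (-2197 + 161*(98/9 - 7/(-88))))) = 1/(4*(-70896 + (-2197 + 161*(98*(⅑) - 7*(-1/88))))) = 1/(4*(-70896 + (-2197 + 161*(98/9 + 7/88)))) = 1/(4*(-70896 + (-2197 + 161*(8687/792)))) = 1/(4*(-70896 + (-2197 + 1398607/792))) = 1/(4*(-70896 - 341417/792)) = 1/(4*(-56491049/792)) = (¼)*(-792/56491049) = -198/56491049 ≈ -3.5050e-6)
1/N = 1/(-198/56491049) = -56491049/198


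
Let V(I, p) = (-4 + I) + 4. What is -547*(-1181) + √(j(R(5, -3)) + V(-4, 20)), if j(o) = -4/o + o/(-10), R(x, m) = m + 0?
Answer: 646007 + I*√2130/30 ≈ 6.4601e+5 + 1.5384*I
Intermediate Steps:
V(I, p) = I
R(x, m) = m
j(o) = -4/o - o/10 (j(o) = -4/o + o*(-⅒) = -4/o - o/10)
-547*(-1181) + √(j(R(5, -3)) + V(-4, 20)) = -547*(-1181) + √((-4/(-3) - ⅒*(-3)) - 4) = 646007 + √((-4*(-⅓) + 3/10) - 4) = 646007 + √((4/3 + 3/10) - 4) = 646007 + √(49/30 - 4) = 646007 + √(-71/30) = 646007 + I*√2130/30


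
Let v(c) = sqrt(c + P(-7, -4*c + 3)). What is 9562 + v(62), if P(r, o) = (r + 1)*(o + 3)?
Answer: 9562 + sqrt(1514) ≈ 9600.9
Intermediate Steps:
P(r, o) = (1 + r)*(3 + o)
v(c) = sqrt(-36 + 25*c) (v(c) = sqrt(c + (3 + (-4*c + 3) + 3*(-7) + (-4*c + 3)*(-7))) = sqrt(c + (3 + (3 - 4*c) - 21 + (3 - 4*c)*(-7))) = sqrt(c + (3 + (3 - 4*c) - 21 + (-21 + 28*c))) = sqrt(c + (-36 + 24*c)) = sqrt(-36 + 25*c))
9562 + v(62) = 9562 + sqrt(-36 + 25*62) = 9562 + sqrt(-36 + 1550) = 9562 + sqrt(1514)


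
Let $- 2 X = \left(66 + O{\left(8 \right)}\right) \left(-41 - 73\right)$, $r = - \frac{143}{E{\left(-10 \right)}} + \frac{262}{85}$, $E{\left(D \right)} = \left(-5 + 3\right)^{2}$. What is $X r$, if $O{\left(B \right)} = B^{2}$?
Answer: $- \frac{8230287}{34} \approx -2.4207 \cdot 10^{5}$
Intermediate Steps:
$E{\left(D \right)} = 4$ ($E{\left(D \right)} = \left(-2\right)^{2} = 4$)
$r = - \frac{11107}{340}$ ($r = - \frac{143}{4} + \frac{262}{85} = - \frac{11107}{340} \approx -32.668$)
$X = 7410$ ($X = - \frac{\left(66 + 8^{2}\right) \left(-41 - 73\right)}{2} = - \frac{\left(66 + 64\right) \left(-114\right)}{2} = - \frac{130 \left(-114\right)}{2} = \left(- \frac{1}{2}\right) \left(-14820\right) = 7410$)
$X r = 7410 \left(- \frac{11107}{340}\right) = - \frac{8230287}{34}$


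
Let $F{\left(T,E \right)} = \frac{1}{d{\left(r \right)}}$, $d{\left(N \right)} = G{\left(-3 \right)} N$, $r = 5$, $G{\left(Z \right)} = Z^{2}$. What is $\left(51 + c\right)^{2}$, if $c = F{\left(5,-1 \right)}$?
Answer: $\frac{5271616}{2025} \approx 2603.3$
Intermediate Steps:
$d{\left(N \right)} = 9 N$ ($d{\left(N \right)} = \left(-3\right)^{2} N = 9 N$)
$F{\left(T,E \right)} = \frac{1}{45}$ ($F{\left(T,E \right)} = \frac{1}{9 \cdot 5} = \frac{1}{45}$)
$c = \frac{1}{45} \approx 0.022222$
$\left(51 + c\right)^{2} = \left(51 + \frac{1}{45}\right)^{2} = \left(\frac{2296}{45}\right)^{2} = \frac{5271616}{2025}$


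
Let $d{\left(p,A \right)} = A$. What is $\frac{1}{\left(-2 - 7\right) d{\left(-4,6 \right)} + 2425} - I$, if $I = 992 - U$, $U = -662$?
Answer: $- \frac{3921633}{2371} \approx -1654.0$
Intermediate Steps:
$I = 1654$ ($I = 992 - -662 = 992 + 662 = 1654$)
$\frac{1}{\left(-2 - 7\right) d{\left(-4,6 \right)} + 2425} - I = \frac{1}{\left(-2 - 7\right) 6 + 2425} - 1654 = \frac{1}{\left(-9\right) 6 + 2425} - 1654 = \frac{1}{-54 + 2425} - 1654 = \frac{1}{2371} - 1654 = - \frac{3921633}{2371}$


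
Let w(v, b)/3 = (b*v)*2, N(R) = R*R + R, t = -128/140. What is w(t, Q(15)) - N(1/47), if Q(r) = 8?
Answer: -3394704/77315 ≈ -43.907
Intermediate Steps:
t = -32/35 (t = -128*1/140 = -32/35 ≈ -0.91429)
N(R) = R + R² (N(R) = R² + R = R + R²)
w(v, b) = 6*b*v (w(v, b) = 3*((b*v)*2) = 3*(2*b*v) = 6*b*v)
w(t, Q(15)) - N(1/47) = 6*8*(-32/35) - (1 + 1/47)/47 = -1536/35 - (1 + 1/47)/47 = -1536/35 - 48/(47*47) = -1536/35 - 1*48/2209 = -1536/35 - 48/2209 = -3394704/77315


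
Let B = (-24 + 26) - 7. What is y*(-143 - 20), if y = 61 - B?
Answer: -10758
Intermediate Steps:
B = -5 (B = 2 - 7 = -5)
y = 66 (y = 61 - 1*(-5) = 61 + 5 = 66)
y*(-143 - 20) = 66*(-143 - 20) = 66*(-163) = -10758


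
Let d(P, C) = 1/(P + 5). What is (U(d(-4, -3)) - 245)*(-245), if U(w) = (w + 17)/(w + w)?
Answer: 57820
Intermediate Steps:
d(P, C) = 1/(5 + P)
U(w) = (17 + w)/(2*w) (U(w) = (17 + w)/((2*w)) = (17 + w)*(1/(2*w)) = (17 + w)/(2*w))
(U(d(-4, -3)) - 245)*(-245) = ((17 + 1/(5 - 4))/(2*(1/(5 - 4))) - 245)*(-245) = ((17 + 1/1)/(2*(1/1)) - 245)*(-245) = ((½)*(17 + 1)/1 - 245)*(-245) = ((½)*1*18 - 245)*(-245) = (9 - 245)*(-245) = -236*(-245) = 57820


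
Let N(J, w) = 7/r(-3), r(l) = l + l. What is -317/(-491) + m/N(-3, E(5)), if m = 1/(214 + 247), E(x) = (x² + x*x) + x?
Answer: 1020013/1584457 ≈ 0.64376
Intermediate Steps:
r(l) = 2*l
E(x) = x + 2*x² (E(x) = (x² + x²) + x = 2*x² + x = x + 2*x²)
N(J, w) = -7/6 (N(J, w) = 7/((2*(-3))) = 7/(-6) = 7*(-⅙) = -7/6)
m = 1/461 ≈ 0.0021692
-317/(-491) + m/N(-3, E(5)) = -317/(-491) + 1/(461*(-7/6)) = -317*(-1/491) + (1/461)*(-6/7) = 317/491 - 6/3227 = 1020013/1584457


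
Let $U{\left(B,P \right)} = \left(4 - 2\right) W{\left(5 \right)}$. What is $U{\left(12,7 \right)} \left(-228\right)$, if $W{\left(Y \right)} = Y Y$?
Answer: $-11400$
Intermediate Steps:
$W{\left(Y \right)} = Y^{2}$
$U{\left(B,P \right)} = 50$ ($U{\left(B,P \right)} = \left(4 - 2\right) 5^{2} = 2 \cdot 25 = 50$)
$U{\left(12,7 \right)} \left(-228\right) = 50 \left(-228\right) = -11400$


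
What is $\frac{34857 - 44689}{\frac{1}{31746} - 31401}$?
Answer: $\frac{312126672}{996856145} \approx 0.31311$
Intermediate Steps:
$\frac{34857 - 44689}{\frac{1}{31746} - 31401} = - \frac{9832}{\frac{1}{31746} - 31401} = - \frac{9832}{- \frac{996856145}{31746}} = \left(-9832\right) \left(- \frac{31746}{996856145}\right) = \frac{312126672}{996856145}$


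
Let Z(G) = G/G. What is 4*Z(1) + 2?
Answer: 6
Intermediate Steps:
Z(G) = 1
4*Z(1) + 2 = 4*1 + 2 = 4 + 2 = 6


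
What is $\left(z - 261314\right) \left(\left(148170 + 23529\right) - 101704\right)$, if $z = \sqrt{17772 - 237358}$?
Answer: $-18290673430 + 69995 i \sqrt{219586} \approx -1.8291 \cdot 10^{10} + 3.28 \cdot 10^{7} i$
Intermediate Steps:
$z = i \sqrt{219586}$ ($z = \sqrt{-219586} = i \sqrt{219586} \approx 468.6 i$)
$\left(z - 261314\right) \left(\left(148170 + 23529\right) - 101704\right) = \left(i \sqrt{219586} - 261314\right) \left(\left(148170 + 23529\right) - 101704\right) = \left(-261314 + i \sqrt{219586}\right) \left(171699 - 101704\right) = \left(-261314 + i \sqrt{219586}\right) 69995 = -18290673430 + 69995 i \sqrt{219586}$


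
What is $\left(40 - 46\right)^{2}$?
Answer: $36$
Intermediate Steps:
$\left(40 - 46\right)^{2} = \left(-6\right)^{2} = 36$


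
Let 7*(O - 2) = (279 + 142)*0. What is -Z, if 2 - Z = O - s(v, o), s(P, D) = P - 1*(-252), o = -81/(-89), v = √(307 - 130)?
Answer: -252 - √177 ≈ -265.30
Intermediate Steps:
v = √177 ≈ 13.304
O = 2 (O = 2 + ((279 + 142)*0)/7 = 2 + (421*0)/7 = 2 + (⅐)*0 = 2 + 0 = 2)
o = 81/89 (o = -81*(-1/89) = 81/89 ≈ 0.91011)
s(P, D) = 252 + P (s(P, D) = P + 252 = 252 + P)
Z = 252 + √177 (Z = 2 - (2 - (252 + √177)) = 2 - (2 + (-252 - √177)) = 2 - (-250 - √177) = 2 + (250 + √177) = 252 + √177 ≈ 265.30)
-Z = -(252 + √177) = -252 - √177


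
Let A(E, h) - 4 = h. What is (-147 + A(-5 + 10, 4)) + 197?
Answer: 58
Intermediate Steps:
A(E, h) = 4 + h
(-147 + A(-5 + 10, 4)) + 197 = (-147 + (4 + 4)) + 197 = (-147 + 8) + 197 = -139 + 197 = 58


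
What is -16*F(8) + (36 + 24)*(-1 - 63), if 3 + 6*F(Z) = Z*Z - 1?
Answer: -4000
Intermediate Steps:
F(Z) = -⅔ + Z²/6 (F(Z) = -½ + (Z*Z - 1)/6 = -½ + (Z² - 1)/6 = -½ + (-1 + Z²)/6 = -½ + (-⅙ + Z²/6) = -⅔ + Z²/6)
-16*F(8) + (36 + 24)*(-1 - 63) = -16*(-⅔ + (⅙)*8²) + (36 + 24)*(-1 - 63) = -16*(-⅔ + (⅙)*64) + 60*(-64) = -16*(-⅔ + 32/3) - 3840 = -16*10 - 3840 = -160 - 3840 = -4000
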